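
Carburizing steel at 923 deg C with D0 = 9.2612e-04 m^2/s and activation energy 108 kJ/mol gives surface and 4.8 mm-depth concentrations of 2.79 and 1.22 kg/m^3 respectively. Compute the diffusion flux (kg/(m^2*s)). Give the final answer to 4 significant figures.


Step 1: D = D0 * exp(-Qd/(R*T))
T = 923 + 273.15 = 1196.15 K
D = 9.2612e-04 * exp(-108e3 / (8.314 * 1196.15)) = 1.7793e-08 m^2/s
Step 2: J = D * (C1 - C2) / dx
J = 1.7793e-08 * (2.79 - 1.22) / 4.8e-03
J = 5.82e-06 kg/(m^2*s)


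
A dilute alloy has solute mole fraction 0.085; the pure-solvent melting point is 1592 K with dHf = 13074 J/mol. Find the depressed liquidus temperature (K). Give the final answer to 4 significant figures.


dT = R*Tm^2*x / dHf
dT = 8.314 * 1592^2 * 0.085 / 13074
dT = 136.996 K
T_new = 1592 - 136.996 = 1455 K


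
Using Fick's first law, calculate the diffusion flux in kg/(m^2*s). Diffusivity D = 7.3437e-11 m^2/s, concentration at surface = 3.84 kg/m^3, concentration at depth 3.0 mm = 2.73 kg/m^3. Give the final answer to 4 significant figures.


J = -D * (dC/dx) = D * (C1 - C2) / dx
J = 7.3437e-11 * (3.84 - 2.73) / 3e-03
J = 2.717e-08 kg/(m^2*s)


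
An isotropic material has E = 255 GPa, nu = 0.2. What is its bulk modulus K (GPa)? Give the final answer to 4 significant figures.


K = E / (3*(1-2*nu))
K = 255 / (3*(1-2*0.2))
K = 141.7 GPa


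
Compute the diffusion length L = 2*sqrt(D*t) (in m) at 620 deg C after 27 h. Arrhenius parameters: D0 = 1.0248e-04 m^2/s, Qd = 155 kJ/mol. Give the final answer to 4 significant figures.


Step 1: D = D0 * exp(-Qd/(R*T))
T = 893.15 K
D = 1.0248e-04 * exp(-155e3 / (8.314 * 893.15)) = 8.81762e-14 m^2/s
Step 2: L = 2*sqrt(D*t)
t = 27 h = 97200 s
L = 2*sqrt(8.81762e-14 * 97200) = 1.852e-04 m


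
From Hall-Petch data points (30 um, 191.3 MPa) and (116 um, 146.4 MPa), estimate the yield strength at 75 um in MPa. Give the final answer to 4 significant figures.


sigma_y = sigma0 + k / sqrt(d)
1/sqrt(d1) = 1/sqrt(3e-05) = 182.574;  1/sqrt(d2) = 92.8477
k = (sigma1 - sigma2) / (1/sqrt(d1) - 1/sqrt(d2)) = (191.3 - 146.4) / (182.574 - 92.8477) = 0.500409 MPa*m^0.5
sigma0 = sigma1 - k/sqrt(d1) = 191.3 - 0.500409*182.574 = 99.9381 MPa
sigma_y(d3) = 99.9381 + 0.500409 / sqrt(7.5e-05) = 157.7 MPa


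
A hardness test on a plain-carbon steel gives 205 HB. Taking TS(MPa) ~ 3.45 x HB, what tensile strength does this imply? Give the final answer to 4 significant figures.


TS (MPa) = 3.45 * HB
TS = 3.45 * 205
TS = 707.3 MPa


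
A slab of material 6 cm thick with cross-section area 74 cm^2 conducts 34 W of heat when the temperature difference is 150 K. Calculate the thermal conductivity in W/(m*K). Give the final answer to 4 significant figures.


k = Q*L / (A*dT)
L = 0.06 m, A = 7.4e-03 m^2
k = 34 * 0.06 / (7.4e-03 * 150)
k = 1.838 W/(m*K)


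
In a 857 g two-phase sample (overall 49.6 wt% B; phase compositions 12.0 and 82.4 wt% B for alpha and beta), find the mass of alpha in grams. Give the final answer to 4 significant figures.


f_alpha = (C_beta - C0) / (C_beta - C_alpha)
f_alpha = (82.4 - 49.6) / (82.4 - 12.0) = 0.465909
m_alpha = f_alpha * m_total = 0.465909 * 857 = 399.3 g


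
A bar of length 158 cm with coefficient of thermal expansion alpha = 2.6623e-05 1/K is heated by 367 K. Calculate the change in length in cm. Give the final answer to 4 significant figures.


dL = L0 * alpha * dT
dL = 158 * 2.6623e-05 * 367
dL = 1.544 cm


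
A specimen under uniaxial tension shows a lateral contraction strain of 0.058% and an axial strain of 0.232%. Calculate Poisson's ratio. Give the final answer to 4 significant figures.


nu = -epsilon_lat / epsilon_axial
Lateral strain is contraction (negative), so using magnitudes:
nu = 0.058 / 0.232
nu = 0.25


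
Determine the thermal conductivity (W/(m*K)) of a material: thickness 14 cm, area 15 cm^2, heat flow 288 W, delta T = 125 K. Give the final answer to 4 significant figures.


k = Q*L / (A*dT)
L = 0.14 m, A = 1.5e-03 m^2
k = 288 * 0.14 / (1.5e-03 * 125)
k = 215 W/(m*K)


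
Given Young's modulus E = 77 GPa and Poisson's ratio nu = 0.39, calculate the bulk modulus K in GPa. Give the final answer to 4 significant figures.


K = E / (3*(1-2*nu))
K = 77 / (3*(1-2*0.39))
K = 116.7 GPa


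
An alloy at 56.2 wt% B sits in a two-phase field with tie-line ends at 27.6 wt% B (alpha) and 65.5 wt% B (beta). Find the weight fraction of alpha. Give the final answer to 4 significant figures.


f_alpha = (C_beta - C0) / (C_beta - C_alpha)
f_alpha = (65.5 - 56.2) / (65.5 - 27.6)
f_alpha = 0.2454


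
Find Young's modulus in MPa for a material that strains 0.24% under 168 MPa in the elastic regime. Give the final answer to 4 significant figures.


E = sigma / epsilon
epsilon = 0.24% = 2.4e-03
E = 168 / 2.4e-03
E = 70000 MPa


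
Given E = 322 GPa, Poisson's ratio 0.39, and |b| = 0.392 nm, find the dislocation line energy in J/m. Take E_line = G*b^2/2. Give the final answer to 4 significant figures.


Step 1: G = E / (2*(1+nu))
G = 322 / (2*(1+0.39)) = 115.827 GPa = 1.15827e+11 Pa
Step 2: E_line = G*b^2/2
b = 0.392 nm = 3.92e-10 m
E_line = 0.5 * 1.15827e+11 * (3.92e-10)^2 = 8.899e-09 J/m


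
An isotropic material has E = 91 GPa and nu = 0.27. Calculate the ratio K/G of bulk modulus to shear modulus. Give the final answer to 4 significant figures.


G = E / (2*(1+nu))
G = 91 / (2*(1+0.27)) = 35.8268 GPa
K = E / (3*(1-2*nu))
K = 91 / (3*(1-2*0.27)) = 65.942 GPa
K/G = 65.942 / 35.8268 = 1.841


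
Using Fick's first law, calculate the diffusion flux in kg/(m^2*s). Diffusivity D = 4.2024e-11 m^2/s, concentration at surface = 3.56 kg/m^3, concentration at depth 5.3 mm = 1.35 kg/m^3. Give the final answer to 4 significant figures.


J = -D * (dC/dx) = D * (C1 - C2) / dx
J = 4.2024e-11 * (3.56 - 1.35) / 5.3e-03
J = 1.752e-08 kg/(m^2*s)


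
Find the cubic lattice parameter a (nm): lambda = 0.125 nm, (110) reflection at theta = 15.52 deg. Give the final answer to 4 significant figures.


d = lambda / (2*sin(theta))
d = 0.125 / (2*sin(15.52 deg))
d = 0.23358 nm
a = d * sqrt(h^2+k^2+l^2) = 0.23358 * sqrt(2)
a = 0.3303 nm


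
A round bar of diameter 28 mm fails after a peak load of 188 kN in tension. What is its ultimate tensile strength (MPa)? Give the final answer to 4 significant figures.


A0 = pi*(d/2)^2 = pi*(28/2)^2 = 615.752 mm^2
UTS = F_max / A0 = 188*1000 / 615.752
UTS = 305.3 MPa


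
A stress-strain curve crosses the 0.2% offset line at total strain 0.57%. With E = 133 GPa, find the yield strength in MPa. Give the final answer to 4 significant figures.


Offset strain = 0.002
Elastic strain at yield = total_strain - offset = 5.7e-03 - 0.002 = 3.7e-03
sigma_y = E * elastic_strain = 133000 * 3.7e-03
sigma_y = 492.1 MPa


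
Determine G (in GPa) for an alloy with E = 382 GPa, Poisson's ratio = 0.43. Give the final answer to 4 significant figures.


G = E / (2*(1+nu))
G = 382 / (2*(1+0.43))
G = 133.6 GPa


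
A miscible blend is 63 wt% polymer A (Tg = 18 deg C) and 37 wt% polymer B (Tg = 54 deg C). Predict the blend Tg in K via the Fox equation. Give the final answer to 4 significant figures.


1/Tg = w1/Tg1 + w2/Tg2 (in Kelvin)
Tg1 = 291.15 K, Tg2 = 327.15 K
1/Tg = 0.63/291.15 + 0.37/327.15
Tg = 303.5 K


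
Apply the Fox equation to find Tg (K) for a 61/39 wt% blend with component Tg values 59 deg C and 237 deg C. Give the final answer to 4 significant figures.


1/Tg = w1/Tg1 + w2/Tg2 (in Kelvin)
Tg1 = 332.15 K, Tg2 = 510.15 K
1/Tg = 0.61/332.15 + 0.39/510.15
Tg = 384.5 K


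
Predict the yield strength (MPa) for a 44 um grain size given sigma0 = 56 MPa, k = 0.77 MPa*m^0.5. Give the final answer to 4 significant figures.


sigma_y = sigma0 + k / sqrt(d)
d = 44 um = 4.4e-05 m
sigma_y = 56 + 0.77 / sqrt(4.4e-05)
sigma_y = 172.1 MPa


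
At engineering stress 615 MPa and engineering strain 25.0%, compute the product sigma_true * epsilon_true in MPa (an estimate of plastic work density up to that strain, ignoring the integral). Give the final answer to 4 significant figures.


sigma_true = sigma_eng * (1 + epsilon_eng)
sigma_true = 615 * (1 + 0.25) = 768.75 MPa
epsilon_true = ln(1 + epsilon_eng)
epsilon_true = ln(1 + 0.25) = 0.223144
sigma_true * epsilon_true = 768.75 * 0.223144 = 171.5 MPa


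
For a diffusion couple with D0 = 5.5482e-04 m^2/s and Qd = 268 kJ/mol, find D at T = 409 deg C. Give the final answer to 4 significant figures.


D = D0 * exp(-Qd / (R*T))
T = 682.15 K
D = 5.5482e-04 * exp(-268e3 / (8.314 * 682.15))
D = 1.666e-24 m^2/s


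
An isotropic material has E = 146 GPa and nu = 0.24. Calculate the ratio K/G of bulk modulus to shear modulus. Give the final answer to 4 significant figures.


G = E / (2*(1+nu))
G = 146 / (2*(1+0.24)) = 58.871 GPa
K = E / (3*(1-2*nu))
K = 146 / (3*(1-2*0.24)) = 93.5897 GPa
K/G = 93.5897 / 58.871 = 1.59


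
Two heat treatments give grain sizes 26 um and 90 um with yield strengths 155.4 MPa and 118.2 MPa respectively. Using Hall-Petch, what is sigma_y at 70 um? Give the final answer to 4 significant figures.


sigma_y = sigma0 + k / sqrt(d)
1/sqrt(d1) = 1/sqrt(2.6e-05) = 196.116;  1/sqrt(d2) = 105.409
k = (sigma1 - sigma2) / (1/sqrt(d1) - 1/sqrt(d2)) = (155.4 - 118.2) / (196.116 - 105.409) = 0.410112 MPa*m^0.5
sigma0 = sigma1 - k/sqrt(d1) = 155.4 - 0.410112*196.116 = 74.9704 MPa
sigma_y(d3) = 74.9704 + 0.410112 / sqrt(7e-05) = 124 MPa


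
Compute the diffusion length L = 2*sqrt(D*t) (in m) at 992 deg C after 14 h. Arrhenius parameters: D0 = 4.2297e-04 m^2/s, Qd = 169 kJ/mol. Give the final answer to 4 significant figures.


Step 1: D = D0 * exp(-Qd/(R*T))
T = 1265.15 K
D = 4.2297e-04 * exp(-169e3 / (8.314 * 1265.15)) = 4.45146e-11 m^2/s
Step 2: L = 2*sqrt(D*t)
t = 14 h = 50400 s
L = 2*sqrt(4.45146e-11 * 50400) = 2.996e-03 m


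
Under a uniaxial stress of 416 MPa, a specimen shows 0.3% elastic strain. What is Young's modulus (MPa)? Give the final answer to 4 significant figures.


E = sigma / epsilon
epsilon = 0.3% = 3e-03
E = 416 / 3e-03
E = 138700 MPa


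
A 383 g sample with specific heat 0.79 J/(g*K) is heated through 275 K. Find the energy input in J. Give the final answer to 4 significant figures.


Q = m * cp * dT
Q = 383 * 0.79 * 275
Q = 83210 J


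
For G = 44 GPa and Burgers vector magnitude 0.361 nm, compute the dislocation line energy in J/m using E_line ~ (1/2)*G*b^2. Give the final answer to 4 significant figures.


E = G*b^2/2
b = 0.361 nm = 3.61e-10 m
G = 44 GPa = 4.4e+10 Pa
E = 0.5 * 4.4e+10 * (3.61e-10)^2
E = 2.867e-09 J/m


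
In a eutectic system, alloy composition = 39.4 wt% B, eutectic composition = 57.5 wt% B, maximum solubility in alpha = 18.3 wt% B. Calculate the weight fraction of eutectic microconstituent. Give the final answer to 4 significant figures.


f_primary = (C_e - C0) / (C_e - C_alpha_max)
f_primary = (57.5 - 39.4) / (57.5 - 18.3)
f_primary = 0.461735
f_eutectic = 1 - 0.461735 = 0.5383


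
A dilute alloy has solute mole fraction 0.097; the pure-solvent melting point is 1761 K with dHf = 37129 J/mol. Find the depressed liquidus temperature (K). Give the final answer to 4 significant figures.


dT = R*Tm^2*x / dHf
dT = 8.314 * 1761^2 * 0.097 / 37129
dT = 67.3577 K
T_new = 1761 - 67.3577 = 1694 K


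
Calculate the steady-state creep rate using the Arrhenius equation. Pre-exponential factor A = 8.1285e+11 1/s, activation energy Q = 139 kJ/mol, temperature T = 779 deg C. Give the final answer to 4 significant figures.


rate = A * exp(-Q / (R*T))
T = 779 + 273.15 = 1052.15 K
rate = 8.1285e+11 * exp(-139e3 / (8.314 * 1052.15))
rate = 102100 1/s


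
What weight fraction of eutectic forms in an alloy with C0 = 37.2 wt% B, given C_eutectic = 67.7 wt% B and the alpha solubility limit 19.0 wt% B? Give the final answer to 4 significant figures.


f_primary = (C_e - C0) / (C_e - C_alpha_max)
f_primary = (67.7 - 37.2) / (67.7 - 19.0)
f_primary = 0.626283
f_eutectic = 1 - 0.626283 = 0.3737


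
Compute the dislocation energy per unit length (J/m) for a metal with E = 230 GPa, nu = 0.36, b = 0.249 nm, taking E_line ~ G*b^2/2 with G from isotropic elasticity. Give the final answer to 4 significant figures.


Step 1: G = E / (2*(1+nu))
G = 230 / (2*(1+0.36)) = 84.5588 GPa = 8.45588e+10 Pa
Step 2: E_line = G*b^2/2
b = 0.249 nm = 2.49e-10 m
E_line = 0.5 * 8.45588e+10 * (2.49e-10)^2 = 2.621e-09 J/m


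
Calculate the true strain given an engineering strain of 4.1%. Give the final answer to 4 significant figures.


epsilon_true = ln(1 + epsilon_eng)
epsilon_true = ln(1 + 0.041)
epsilon_true = 0.04018


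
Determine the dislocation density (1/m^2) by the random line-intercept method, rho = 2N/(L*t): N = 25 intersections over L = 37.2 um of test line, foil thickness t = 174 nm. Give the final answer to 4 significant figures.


rho = 2N / (L * t)
L = 37.2 um = 3.72e-05 m, t = 174 nm = 1.74e-07 m
rho = 2 * 25 / (3.72e-05 * 1.74e-07)
rho = 7.725e+12 1/m^2


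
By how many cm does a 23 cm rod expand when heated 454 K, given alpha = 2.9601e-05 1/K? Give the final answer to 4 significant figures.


dL = L0 * alpha * dT
dL = 23 * 2.9601e-05 * 454
dL = 0.3091 cm


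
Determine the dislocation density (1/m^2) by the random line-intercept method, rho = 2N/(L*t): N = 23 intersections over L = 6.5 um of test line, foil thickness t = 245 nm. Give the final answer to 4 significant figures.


rho = 2N / (L * t)
L = 6.5 um = 6.5e-06 m, t = 245 nm = 2.45e-07 m
rho = 2 * 23 / (6.5e-06 * 2.45e-07)
rho = 2.889e+13 1/m^2


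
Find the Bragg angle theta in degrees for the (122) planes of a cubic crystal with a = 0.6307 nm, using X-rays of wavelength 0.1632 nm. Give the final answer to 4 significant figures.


d = a / sqrt(h^2+k^2+l^2)
d = 0.6307 / sqrt(9) = 0.210233 nm
lambda = 2*d*sin(theta)  =>  sin(theta) = lambda / (2*d)
sin(theta) = 0.1632 / (2 * 0.210233) = 0.38814
theta = 22.84 deg


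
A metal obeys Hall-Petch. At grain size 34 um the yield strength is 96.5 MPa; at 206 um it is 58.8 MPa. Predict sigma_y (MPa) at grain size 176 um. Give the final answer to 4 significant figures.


sigma_y = sigma0 + k / sqrt(d)
1/sqrt(d1) = 1/sqrt(3.4e-05) = 171.499;  1/sqrt(d2) = 69.6733
k = (sigma1 - sigma2) / (1/sqrt(d1) - 1/sqrt(d2)) = (96.5 - 58.8) / (171.499 - 69.6733) = 0.370242 MPa*m^0.5
sigma0 = sigma1 - k/sqrt(d1) = 96.5 - 0.370242*171.499 = 33.004 MPa
sigma_y(d3) = 33.004 + 0.370242 / sqrt(1.76e-04) = 60.91 MPa


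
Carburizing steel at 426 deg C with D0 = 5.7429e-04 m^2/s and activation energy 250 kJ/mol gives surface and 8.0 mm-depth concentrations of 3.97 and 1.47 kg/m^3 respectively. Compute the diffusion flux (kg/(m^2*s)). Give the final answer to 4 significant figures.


Step 1: D = D0 * exp(-Qd/(R*T))
T = 426 + 273.15 = 699.15 K
D = 5.7429e-04 * exp(-250e3 / (8.314 * 699.15)) = 1.20378e-22 m^2/s
Step 2: J = D * (C1 - C2) / dx
J = 1.20378e-22 * (3.97 - 1.47) / 8e-03
J = 3.762e-20 kg/(m^2*s)


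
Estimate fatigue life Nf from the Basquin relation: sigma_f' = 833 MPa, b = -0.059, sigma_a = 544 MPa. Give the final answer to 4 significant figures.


sigma_a = sigma_f' * (2*Nf)^b
2*Nf = (sigma_a / sigma_f')^(1/b)
2*Nf = (544 / 833)^(1/-0.059)
2*Nf = 1368.91
Nf = 684.5 cycles


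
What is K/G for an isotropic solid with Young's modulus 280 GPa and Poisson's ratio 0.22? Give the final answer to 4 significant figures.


G = E / (2*(1+nu))
G = 280 / (2*(1+0.22)) = 114.754 GPa
K = E / (3*(1-2*nu))
K = 280 / (3*(1-2*0.22)) = 166.667 GPa
K/G = 166.667 / 114.754 = 1.452


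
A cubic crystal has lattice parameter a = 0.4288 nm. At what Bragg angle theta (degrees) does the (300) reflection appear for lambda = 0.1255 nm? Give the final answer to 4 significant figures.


d = a / sqrt(h^2+k^2+l^2)
d = 0.4288 / sqrt(9) = 0.142933 nm
lambda = 2*d*sin(theta)  =>  sin(theta) = lambda / (2*d)
sin(theta) = 0.1255 / (2 * 0.142933) = 0.439016
theta = 26.04 deg


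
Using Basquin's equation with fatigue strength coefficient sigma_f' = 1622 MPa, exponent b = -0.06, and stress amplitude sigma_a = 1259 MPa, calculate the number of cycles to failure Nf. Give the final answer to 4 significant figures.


sigma_a = sigma_f' * (2*Nf)^b
2*Nf = (sigma_a / sigma_f')^(1/b)
2*Nf = (1259 / 1622)^(1/-0.06)
2*Nf = 68.1949
Nf = 34.1 cycles


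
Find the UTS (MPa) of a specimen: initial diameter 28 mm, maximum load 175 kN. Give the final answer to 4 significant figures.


A0 = pi*(d/2)^2 = pi*(28/2)^2 = 615.752 mm^2
UTS = F_max / A0 = 175*1000 / 615.752
UTS = 284.2 MPa


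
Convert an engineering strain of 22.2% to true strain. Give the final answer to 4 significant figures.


epsilon_true = ln(1 + epsilon_eng)
epsilon_true = ln(1 + 0.222)
epsilon_true = 0.2005


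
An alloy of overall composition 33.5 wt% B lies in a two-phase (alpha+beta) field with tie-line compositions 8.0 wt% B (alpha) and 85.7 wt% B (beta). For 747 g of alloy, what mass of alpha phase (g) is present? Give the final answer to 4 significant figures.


f_alpha = (C_beta - C0) / (C_beta - C_alpha)
f_alpha = (85.7 - 33.5) / (85.7 - 8.0) = 0.671815
m_alpha = f_alpha * m_total = 0.671815 * 747 = 501.8 g


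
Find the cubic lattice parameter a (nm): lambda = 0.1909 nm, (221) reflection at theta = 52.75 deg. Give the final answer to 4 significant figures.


d = lambda / (2*sin(theta))
d = 0.1909 / (2*sin(52.75 deg))
d = 0.119912 nm
a = d * sqrt(h^2+k^2+l^2) = 0.119912 * sqrt(9)
a = 0.3597 nm


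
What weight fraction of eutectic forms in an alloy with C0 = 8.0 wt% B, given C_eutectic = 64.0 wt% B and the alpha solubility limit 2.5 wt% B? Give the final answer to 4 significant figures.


f_primary = (C_e - C0) / (C_e - C_alpha_max)
f_primary = (64.0 - 8.0) / (64.0 - 2.5)
f_primary = 0.910569
f_eutectic = 1 - 0.910569 = 0.08943


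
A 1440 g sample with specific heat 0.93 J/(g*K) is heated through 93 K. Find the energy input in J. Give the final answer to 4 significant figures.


Q = m * cp * dT
Q = 1440 * 0.93 * 93
Q = 124500 J


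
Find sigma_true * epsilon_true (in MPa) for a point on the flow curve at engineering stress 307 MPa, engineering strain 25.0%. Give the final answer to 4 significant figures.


sigma_true = sigma_eng * (1 + epsilon_eng)
sigma_true = 307 * (1 + 0.25) = 383.75 MPa
epsilon_true = ln(1 + epsilon_eng)
epsilon_true = ln(1 + 0.25) = 0.223144
sigma_true * epsilon_true = 383.75 * 0.223144 = 85.63 MPa


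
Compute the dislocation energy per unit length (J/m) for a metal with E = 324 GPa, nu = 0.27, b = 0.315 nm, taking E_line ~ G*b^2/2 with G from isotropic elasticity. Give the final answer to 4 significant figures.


Step 1: G = E / (2*(1+nu))
G = 324 / (2*(1+0.27)) = 127.559 GPa = 1.27559e+11 Pa
Step 2: E_line = G*b^2/2
b = 0.315 nm = 3.15e-10 m
E_line = 0.5 * 1.27559e+11 * (3.15e-10)^2 = 6.329e-09 J/m


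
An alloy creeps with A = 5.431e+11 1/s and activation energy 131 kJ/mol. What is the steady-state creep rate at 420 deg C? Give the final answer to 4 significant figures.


rate = A * exp(-Q / (R*T))
T = 420 + 273.15 = 693.15 K
rate = 5.431e+11 * exp(-131e3 / (8.314 * 693.15))
rate = 72.88 1/s


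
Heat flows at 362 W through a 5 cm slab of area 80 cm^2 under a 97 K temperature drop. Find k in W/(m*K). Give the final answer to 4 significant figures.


k = Q*L / (A*dT)
L = 0.05 m, A = 8e-03 m^2
k = 362 * 0.05 / (8e-03 * 97)
k = 23.32 W/(m*K)


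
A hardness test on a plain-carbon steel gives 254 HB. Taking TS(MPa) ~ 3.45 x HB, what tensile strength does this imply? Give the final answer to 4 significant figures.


TS (MPa) = 3.45 * HB
TS = 3.45 * 254
TS = 876.3 MPa


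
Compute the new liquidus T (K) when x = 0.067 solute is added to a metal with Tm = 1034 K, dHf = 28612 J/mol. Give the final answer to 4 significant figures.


dT = R*Tm^2*x / dHf
dT = 8.314 * 1034^2 * 0.067 / 28612
dT = 20.8151 K
T_new = 1034 - 20.8151 = 1013 K


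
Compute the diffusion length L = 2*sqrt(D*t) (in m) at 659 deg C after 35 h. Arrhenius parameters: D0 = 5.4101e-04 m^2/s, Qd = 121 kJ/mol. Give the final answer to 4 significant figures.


Step 1: D = D0 * exp(-Qd/(R*T))
T = 932.15 K
D = 5.4101e-04 * exp(-121e3 / (8.314 * 932.15)) = 8.96429e-11 m^2/s
Step 2: L = 2*sqrt(D*t)
t = 35 h = 126000 s
L = 2*sqrt(8.96429e-11 * 126000) = 6.722e-03 m


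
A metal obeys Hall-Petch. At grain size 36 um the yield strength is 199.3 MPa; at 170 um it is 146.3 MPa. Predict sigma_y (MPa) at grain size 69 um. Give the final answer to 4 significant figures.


sigma_y = sigma0 + k / sqrt(d)
1/sqrt(d1) = 1/sqrt(3.6e-05) = 166.667;  1/sqrt(d2) = 76.6965
k = (sigma1 - sigma2) / (1/sqrt(d1) - 1/sqrt(d2)) = (199.3 - 146.3) / (166.667 - 76.6965) = 0.589084 MPa*m^0.5
sigma0 = sigma1 - k/sqrt(d1) = 199.3 - 0.589084*166.667 = 101.119 MPa
sigma_y(d3) = 101.119 + 0.589084 / sqrt(6.9e-05) = 172 MPa


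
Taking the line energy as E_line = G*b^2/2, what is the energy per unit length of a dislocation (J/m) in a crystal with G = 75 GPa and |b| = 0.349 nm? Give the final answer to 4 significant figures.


E = G*b^2/2
b = 0.349 nm = 3.49e-10 m
G = 75 GPa = 7.5e+10 Pa
E = 0.5 * 7.5e+10 * (3.49e-10)^2
E = 4.568e-09 J/m


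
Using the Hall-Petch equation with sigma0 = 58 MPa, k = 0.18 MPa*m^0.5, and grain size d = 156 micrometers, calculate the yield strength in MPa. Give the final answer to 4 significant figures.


sigma_y = sigma0 + k / sqrt(d)
d = 156 um = 1.56e-04 m
sigma_y = 58 + 0.18 / sqrt(1.56e-04)
sigma_y = 72.41 MPa


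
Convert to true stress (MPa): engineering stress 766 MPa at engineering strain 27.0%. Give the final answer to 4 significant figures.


sigma_true = sigma_eng * (1 + epsilon_eng)
sigma_true = 766 * (1 + 0.27)
sigma_true = 972.8 MPa


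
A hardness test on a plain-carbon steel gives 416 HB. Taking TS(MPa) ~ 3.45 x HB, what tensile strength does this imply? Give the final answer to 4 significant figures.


TS (MPa) = 3.45 * HB
TS = 3.45 * 416
TS = 1435 MPa


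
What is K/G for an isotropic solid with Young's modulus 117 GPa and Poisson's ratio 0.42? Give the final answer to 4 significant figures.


G = E / (2*(1+nu))
G = 117 / (2*(1+0.42)) = 41.1972 GPa
K = E / (3*(1-2*nu))
K = 117 / (3*(1-2*0.42)) = 243.75 GPa
K/G = 243.75 / 41.1972 = 5.917


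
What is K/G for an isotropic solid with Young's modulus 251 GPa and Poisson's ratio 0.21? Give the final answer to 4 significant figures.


G = E / (2*(1+nu))
G = 251 / (2*(1+0.21)) = 103.719 GPa
K = E / (3*(1-2*nu))
K = 251 / (3*(1-2*0.21)) = 144.253 GPa
K/G = 144.253 / 103.719 = 1.391


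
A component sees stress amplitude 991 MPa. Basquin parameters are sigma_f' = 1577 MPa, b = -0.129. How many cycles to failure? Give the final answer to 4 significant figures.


sigma_a = sigma_f' * (2*Nf)^b
2*Nf = (sigma_a / sigma_f')^(1/b)
2*Nf = (991 / 1577)^(1/-0.129)
2*Nf = 36.6451
Nf = 18.32 cycles


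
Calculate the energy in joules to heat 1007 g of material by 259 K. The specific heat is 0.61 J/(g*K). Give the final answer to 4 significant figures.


Q = m * cp * dT
Q = 1007 * 0.61 * 259
Q = 159100 J


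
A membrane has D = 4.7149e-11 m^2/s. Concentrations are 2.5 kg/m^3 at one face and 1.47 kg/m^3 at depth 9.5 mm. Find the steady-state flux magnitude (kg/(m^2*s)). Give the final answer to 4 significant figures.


J = -D * (dC/dx) = D * (C1 - C2) / dx
J = 4.7149e-11 * (2.5 - 1.47) / 9.5e-03
J = 5.112e-09 kg/(m^2*s)


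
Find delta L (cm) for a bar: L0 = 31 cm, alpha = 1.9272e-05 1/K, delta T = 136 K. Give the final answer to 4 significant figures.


dL = L0 * alpha * dT
dL = 31 * 1.9272e-05 * 136
dL = 0.08125 cm


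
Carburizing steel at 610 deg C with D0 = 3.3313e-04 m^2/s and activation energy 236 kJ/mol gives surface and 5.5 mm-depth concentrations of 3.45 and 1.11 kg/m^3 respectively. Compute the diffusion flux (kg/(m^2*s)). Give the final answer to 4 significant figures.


Step 1: D = D0 * exp(-Qd/(R*T))
T = 610 + 273.15 = 883.15 K
D = 3.3313e-04 * exp(-236e3 / (8.314 * 883.15)) = 3.66179e-18 m^2/s
Step 2: J = D * (C1 - C2) / dx
J = 3.66179e-18 * (3.45 - 1.11) / 5.5e-03
J = 1.558e-15 kg/(m^2*s)


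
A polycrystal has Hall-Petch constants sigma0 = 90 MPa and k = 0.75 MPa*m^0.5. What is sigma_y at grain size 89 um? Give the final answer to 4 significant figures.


sigma_y = sigma0 + k / sqrt(d)
d = 89 um = 8.9e-05 m
sigma_y = 90 + 0.75 / sqrt(8.9e-05)
sigma_y = 169.5 MPa


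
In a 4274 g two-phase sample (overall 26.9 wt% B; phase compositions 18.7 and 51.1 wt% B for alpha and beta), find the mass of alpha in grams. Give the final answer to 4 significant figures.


f_alpha = (C_beta - C0) / (C_beta - C_alpha)
f_alpha = (51.1 - 26.9) / (51.1 - 18.7) = 0.746914
m_alpha = f_alpha * m_total = 0.746914 * 4274 = 3192 g


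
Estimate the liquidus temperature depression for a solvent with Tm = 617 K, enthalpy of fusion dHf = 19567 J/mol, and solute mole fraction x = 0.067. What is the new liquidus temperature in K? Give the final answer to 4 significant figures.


dT = R*Tm^2*x / dHf
dT = 8.314 * 617^2 * 0.067 / 19567
dT = 10.8375 K
T_new = 617 - 10.8375 = 606.2 K


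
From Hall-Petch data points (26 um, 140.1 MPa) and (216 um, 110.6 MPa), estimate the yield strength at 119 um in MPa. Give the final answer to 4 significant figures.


sigma_y = sigma0 + k / sqrt(d)
1/sqrt(d1) = 1/sqrt(2.6e-05) = 196.116;  1/sqrt(d2) = 68.0414
k = (sigma1 - sigma2) / (1/sqrt(d1) - 1/sqrt(d2)) = (140.1 - 110.6) / (196.116 - 68.0414) = 0.230334 MPa*m^0.5
sigma0 = sigma1 - k/sqrt(d1) = 140.1 - 0.230334*196.116 = 94.9277 MPa
sigma_y(d3) = 94.9277 + 0.230334 / sqrt(1.19e-04) = 116 MPa


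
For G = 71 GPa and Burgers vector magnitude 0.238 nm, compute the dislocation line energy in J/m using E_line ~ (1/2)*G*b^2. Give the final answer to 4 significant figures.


E = G*b^2/2
b = 0.238 nm = 2.38e-10 m
G = 71 GPa = 7.1e+10 Pa
E = 0.5 * 7.1e+10 * (2.38e-10)^2
E = 2.011e-09 J/m


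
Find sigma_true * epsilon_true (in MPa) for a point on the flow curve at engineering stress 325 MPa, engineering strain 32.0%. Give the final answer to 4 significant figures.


sigma_true = sigma_eng * (1 + epsilon_eng)
sigma_true = 325 * (1 + 0.32) = 429 MPa
epsilon_true = ln(1 + epsilon_eng)
epsilon_true = ln(1 + 0.32) = 0.277632
sigma_true * epsilon_true = 429 * 0.277632 = 119.1 MPa


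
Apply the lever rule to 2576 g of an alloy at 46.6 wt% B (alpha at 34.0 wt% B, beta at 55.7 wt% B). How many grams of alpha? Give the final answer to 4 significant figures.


f_alpha = (C_beta - C0) / (C_beta - C_alpha)
f_alpha = (55.7 - 46.6) / (55.7 - 34.0) = 0.419355
m_alpha = f_alpha * m_total = 0.419355 * 2576 = 1080 g


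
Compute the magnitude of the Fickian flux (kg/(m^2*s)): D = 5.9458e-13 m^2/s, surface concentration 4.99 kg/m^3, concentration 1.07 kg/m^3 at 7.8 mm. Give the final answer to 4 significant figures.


J = -D * (dC/dx) = D * (C1 - C2) / dx
J = 5.9458e-13 * (4.99 - 1.07) / 7.8e-03
J = 2.988e-10 kg/(m^2*s)


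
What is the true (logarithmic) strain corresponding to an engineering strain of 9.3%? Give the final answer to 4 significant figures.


epsilon_true = ln(1 + epsilon_eng)
epsilon_true = ln(1 + 0.093)
epsilon_true = 0.08893


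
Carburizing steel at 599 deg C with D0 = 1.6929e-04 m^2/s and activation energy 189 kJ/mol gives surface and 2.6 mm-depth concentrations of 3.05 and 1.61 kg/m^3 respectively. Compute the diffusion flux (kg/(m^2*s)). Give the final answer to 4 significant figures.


Step 1: D = D0 * exp(-Qd/(R*T))
T = 599 + 273.15 = 872.15 K
D = 1.6929e-04 * exp(-189e3 / (8.314 * 872.15)) = 8.10347e-16 m^2/s
Step 2: J = D * (C1 - C2) / dx
J = 8.10347e-16 * (3.05 - 1.61) / 2.6e-03
J = 4.488e-13 kg/(m^2*s)


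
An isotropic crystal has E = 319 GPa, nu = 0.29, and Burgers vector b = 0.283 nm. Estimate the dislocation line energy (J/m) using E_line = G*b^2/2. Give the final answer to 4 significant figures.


Step 1: G = E / (2*(1+nu))
G = 319 / (2*(1+0.29)) = 123.643 GPa = 1.23643e+11 Pa
Step 2: E_line = G*b^2/2
b = 0.283 nm = 2.83e-10 m
E_line = 0.5 * 1.23643e+11 * (2.83e-10)^2 = 4.951e-09 J/m


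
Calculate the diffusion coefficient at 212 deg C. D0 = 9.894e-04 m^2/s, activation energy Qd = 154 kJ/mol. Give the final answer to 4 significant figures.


D = D0 * exp(-Qd / (R*T))
T = 485.15 K
D = 9.894e-04 * exp(-154e3 / (8.314 * 485.15))
D = 2.595e-20 m^2/s


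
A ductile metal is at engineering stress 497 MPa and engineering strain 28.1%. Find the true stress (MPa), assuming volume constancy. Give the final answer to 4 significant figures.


sigma_true = sigma_eng * (1 + epsilon_eng)
sigma_true = 497 * (1 + 0.281)
sigma_true = 636.7 MPa


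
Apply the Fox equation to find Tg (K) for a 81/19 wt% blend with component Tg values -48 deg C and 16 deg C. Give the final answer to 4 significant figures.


1/Tg = w1/Tg1 + w2/Tg2 (in Kelvin)
Tg1 = 225.15 K, Tg2 = 289.15 K
1/Tg = 0.81/225.15 + 0.19/289.15
Tg = 235 K


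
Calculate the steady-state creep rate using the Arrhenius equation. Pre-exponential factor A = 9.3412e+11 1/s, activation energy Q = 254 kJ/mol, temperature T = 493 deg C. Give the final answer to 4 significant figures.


rate = A * exp(-Q / (R*T))
T = 493 + 273.15 = 766.15 K
rate = 9.3412e+11 * exp(-254e3 / (8.314 * 766.15))
rate = 4.493e-06 1/s


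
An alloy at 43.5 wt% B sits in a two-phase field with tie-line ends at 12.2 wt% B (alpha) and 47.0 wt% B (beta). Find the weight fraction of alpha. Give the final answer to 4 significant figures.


f_alpha = (C_beta - C0) / (C_beta - C_alpha)
f_alpha = (47.0 - 43.5) / (47.0 - 12.2)
f_alpha = 0.1006


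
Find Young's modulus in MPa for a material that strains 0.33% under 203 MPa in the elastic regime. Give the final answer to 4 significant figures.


E = sigma / epsilon
epsilon = 0.33% = 3.3e-03
E = 203 / 3.3e-03
E = 61520 MPa


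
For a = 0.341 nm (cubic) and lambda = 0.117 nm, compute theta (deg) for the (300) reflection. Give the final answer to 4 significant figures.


d = a / sqrt(h^2+k^2+l^2)
d = 0.341 / sqrt(9) = 0.113667 nm
lambda = 2*d*sin(theta)  =>  sin(theta) = lambda / (2*d)
sin(theta) = 0.117 / (2 * 0.113667) = 0.514663
theta = 30.97 deg


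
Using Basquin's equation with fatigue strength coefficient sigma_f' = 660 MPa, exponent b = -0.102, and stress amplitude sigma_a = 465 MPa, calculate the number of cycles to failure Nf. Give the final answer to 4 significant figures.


sigma_a = sigma_f' * (2*Nf)^b
2*Nf = (sigma_a / sigma_f')^(1/b)
2*Nf = (465 / 660)^(1/-0.102)
2*Nf = 30.9805
Nf = 15.49 cycles


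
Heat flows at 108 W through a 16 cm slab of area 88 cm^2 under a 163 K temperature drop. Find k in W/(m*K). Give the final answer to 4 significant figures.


k = Q*L / (A*dT)
L = 0.16 m, A = 8.8e-03 m^2
k = 108 * 0.16 / (8.8e-03 * 163)
k = 12.05 W/(m*K)


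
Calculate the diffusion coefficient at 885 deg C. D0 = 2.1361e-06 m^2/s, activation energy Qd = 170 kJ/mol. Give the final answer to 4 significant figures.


D = D0 * exp(-Qd / (R*T))
T = 1158.15 K
D = 2.1361e-06 * exp(-170e3 / (8.314 * 1158.15))
D = 4.592e-14 m^2/s


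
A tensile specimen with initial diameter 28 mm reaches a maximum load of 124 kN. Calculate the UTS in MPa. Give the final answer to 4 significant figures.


A0 = pi*(d/2)^2 = pi*(28/2)^2 = 615.752 mm^2
UTS = F_max / A0 = 124*1000 / 615.752
UTS = 201.4 MPa


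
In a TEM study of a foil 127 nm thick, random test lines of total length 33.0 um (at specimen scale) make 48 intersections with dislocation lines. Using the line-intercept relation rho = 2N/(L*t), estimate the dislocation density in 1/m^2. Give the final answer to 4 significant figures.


rho = 2N / (L * t)
L = 33.0 um = 3.3e-05 m, t = 127 nm = 1.27e-07 m
rho = 2 * 48 / (3.3e-05 * 1.27e-07)
rho = 2.291e+13 1/m^2


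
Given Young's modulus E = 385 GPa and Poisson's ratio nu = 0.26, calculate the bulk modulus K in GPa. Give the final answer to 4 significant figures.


K = E / (3*(1-2*nu))
K = 385 / (3*(1-2*0.26))
K = 267.4 GPa


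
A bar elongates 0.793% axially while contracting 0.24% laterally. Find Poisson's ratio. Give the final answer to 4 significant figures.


nu = -epsilon_lat / epsilon_axial
Lateral strain is contraction (negative), so using magnitudes:
nu = 0.24 / 0.793
nu = 0.3026


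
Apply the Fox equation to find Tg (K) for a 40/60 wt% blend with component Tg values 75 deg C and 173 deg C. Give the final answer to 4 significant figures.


1/Tg = w1/Tg1 + w2/Tg2 (in Kelvin)
Tg1 = 348.15 K, Tg2 = 446.15 K
1/Tg = 0.4/348.15 + 0.6/446.15
Tg = 401 K


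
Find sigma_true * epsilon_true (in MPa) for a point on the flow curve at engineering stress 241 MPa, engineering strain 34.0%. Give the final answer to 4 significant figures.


sigma_true = sigma_eng * (1 + epsilon_eng)
sigma_true = 241 * (1 + 0.34) = 322.94 MPa
epsilon_true = ln(1 + epsilon_eng)
epsilon_true = ln(1 + 0.34) = 0.29267
sigma_true * epsilon_true = 322.94 * 0.29267 = 94.51 MPa


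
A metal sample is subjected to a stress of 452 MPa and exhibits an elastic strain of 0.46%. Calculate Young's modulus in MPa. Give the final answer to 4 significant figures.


E = sigma / epsilon
epsilon = 0.46% = 4.6e-03
E = 452 / 4.6e-03
E = 98260 MPa


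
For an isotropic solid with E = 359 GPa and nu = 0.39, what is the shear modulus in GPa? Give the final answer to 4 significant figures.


G = E / (2*(1+nu))
G = 359 / (2*(1+0.39))
G = 129.1 GPa


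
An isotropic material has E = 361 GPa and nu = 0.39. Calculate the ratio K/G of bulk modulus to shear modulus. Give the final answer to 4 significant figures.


G = E / (2*(1+nu))
G = 361 / (2*(1+0.39)) = 129.856 GPa
K = E / (3*(1-2*nu))
K = 361 / (3*(1-2*0.39)) = 546.97 GPa
K/G = 546.97 / 129.856 = 4.212


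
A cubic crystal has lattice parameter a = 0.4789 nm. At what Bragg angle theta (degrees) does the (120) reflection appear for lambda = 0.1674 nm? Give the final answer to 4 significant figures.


d = a / sqrt(h^2+k^2+l^2)
d = 0.4789 / sqrt(5) = 0.214171 nm
lambda = 2*d*sin(theta)  =>  sin(theta) = lambda / (2*d)
sin(theta) = 0.1674 / (2 * 0.214171) = 0.39081
theta = 23 deg


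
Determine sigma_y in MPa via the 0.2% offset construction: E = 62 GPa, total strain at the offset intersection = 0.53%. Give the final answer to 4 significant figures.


Offset strain = 0.002
Elastic strain at yield = total_strain - offset = 5.3e-03 - 0.002 = 3.3e-03
sigma_y = E * elastic_strain = 62000 * 3.3e-03
sigma_y = 204.6 MPa


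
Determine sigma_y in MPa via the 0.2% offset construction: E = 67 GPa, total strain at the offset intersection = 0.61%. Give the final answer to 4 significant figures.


Offset strain = 0.002
Elastic strain at yield = total_strain - offset = 6.1e-03 - 0.002 = 4.1e-03
sigma_y = E * elastic_strain = 67000 * 4.1e-03
sigma_y = 274.7 MPa


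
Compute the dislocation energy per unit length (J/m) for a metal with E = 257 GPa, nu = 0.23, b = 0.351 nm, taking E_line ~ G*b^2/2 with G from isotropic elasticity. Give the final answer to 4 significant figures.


Step 1: G = E / (2*(1+nu))
G = 257 / (2*(1+0.23)) = 104.472 GPa = 1.04472e+11 Pa
Step 2: E_line = G*b^2/2
b = 0.351 nm = 3.51e-10 m
E_line = 0.5 * 1.04472e+11 * (3.51e-10)^2 = 6.435e-09 J/m


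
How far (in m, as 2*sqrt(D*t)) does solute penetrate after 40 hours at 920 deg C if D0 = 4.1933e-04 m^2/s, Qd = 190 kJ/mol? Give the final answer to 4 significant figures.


Step 1: D = D0 * exp(-Qd/(R*T))
T = 1193.15 K
D = 4.1933e-04 * exp(-190e3 / (8.314 * 1193.15)) = 2.01507e-12 m^2/s
Step 2: L = 2*sqrt(D*t)
t = 40 h = 144000 s
L = 2*sqrt(2.01507e-12 * 144000) = 1.077e-03 m


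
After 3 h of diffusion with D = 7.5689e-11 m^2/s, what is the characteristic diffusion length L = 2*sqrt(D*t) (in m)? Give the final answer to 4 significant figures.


t = 3 hr = 10800 s
Diffusion length = 2*sqrt(D*t)
= 2*sqrt(7.5689e-11 * 10800)
= 1.808e-03 m


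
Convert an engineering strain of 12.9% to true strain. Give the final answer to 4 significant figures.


epsilon_true = ln(1 + epsilon_eng)
epsilon_true = ln(1 + 0.129)
epsilon_true = 0.1213


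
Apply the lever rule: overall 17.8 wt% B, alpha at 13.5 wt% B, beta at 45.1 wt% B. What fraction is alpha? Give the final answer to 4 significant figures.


f_alpha = (C_beta - C0) / (C_beta - C_alpha)
f_alpha = (45.1 - 17.8) / (45.1 - 13.5)
f_alpha = 0.8639


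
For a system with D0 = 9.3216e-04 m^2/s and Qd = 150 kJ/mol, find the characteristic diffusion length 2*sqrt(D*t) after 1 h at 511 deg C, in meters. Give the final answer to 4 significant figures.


Step 1: D = D0 * exp(-Qd/(R*T))
T = 784.15 K
D = 9.3216e-04 * exp(-150e3 / (8.314 * 784.15)) = 9.48787e-14 m^2/s
Step 2: L = 2*sqrt(D*t)
t = 1 h = 3600 s
L = 2*sqrt(9.48787e-14 * 3600) = 3.696e-05 m


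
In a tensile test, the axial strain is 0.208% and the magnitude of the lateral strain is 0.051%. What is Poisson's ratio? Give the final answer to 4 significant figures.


nu = -epsilon_lat / epsilon_axial
Lateral strain is contraction (negative), so using magnitudes:
nu = 0.051 / 0.208
nu = 0.2452


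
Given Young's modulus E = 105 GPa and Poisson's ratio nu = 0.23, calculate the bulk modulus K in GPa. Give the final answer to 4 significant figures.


K = E / (3*(1-2*nu))
K = 105 / (3*(1-2*0.23))
K = 64.81 GPa


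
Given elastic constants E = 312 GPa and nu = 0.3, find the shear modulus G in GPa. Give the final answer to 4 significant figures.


G = E / (2*(1+nu))
G = 312 / (2*(1+0.3))
G = 120 GPa


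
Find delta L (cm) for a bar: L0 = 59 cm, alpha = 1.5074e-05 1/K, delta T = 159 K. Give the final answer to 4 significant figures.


dL = L0 * alpha * dT
dL = 59 * 1.5074e-05 * 159
dL = 0.1414 cm


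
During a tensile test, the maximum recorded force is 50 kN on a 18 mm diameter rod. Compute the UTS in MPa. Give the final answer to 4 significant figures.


A0 = pi*(d/2)^2 = pi*(18/2)^2 = 254.469 mm^2
UTS = F_max / A0 = 50*1000 / 254.469
UTS = 196.5 MPa


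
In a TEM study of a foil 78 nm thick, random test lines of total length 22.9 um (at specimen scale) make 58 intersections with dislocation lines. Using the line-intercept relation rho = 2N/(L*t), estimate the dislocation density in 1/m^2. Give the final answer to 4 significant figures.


rho = 2N / (L * t)
L = 22.9 um = 2.29e-05 m, t = 78 nm = 7.8e-08 m
rho = 2 * 58 / (2.29e-05 * 7.8e-08)
rho = 6.494e+13 1/m^2


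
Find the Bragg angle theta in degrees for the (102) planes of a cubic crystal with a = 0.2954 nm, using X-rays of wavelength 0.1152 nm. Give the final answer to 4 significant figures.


d = a / sqrt(h^2+k^2+l^2)
d = 0.2954 / sqrt(5) = 0.132107 nm
lambda = 2*d*sin(theta)  =>  sin(theta) = lambda / (2*d)
sin(theta) = 0.1152 / (2 * 0.132107) = 0.436011
theta = 25.85 deg


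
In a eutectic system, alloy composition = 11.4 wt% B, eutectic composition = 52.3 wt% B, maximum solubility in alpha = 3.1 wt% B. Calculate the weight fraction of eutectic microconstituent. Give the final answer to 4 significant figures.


f_primary = (C_e - C0) / (C_e - C_alpha_max)
f_primary = (52.3 - 11.4) / (52.3 - 3.1)
f_primary = 0.831301
f_eutectic = 1 - 0.831301 = 0.1687


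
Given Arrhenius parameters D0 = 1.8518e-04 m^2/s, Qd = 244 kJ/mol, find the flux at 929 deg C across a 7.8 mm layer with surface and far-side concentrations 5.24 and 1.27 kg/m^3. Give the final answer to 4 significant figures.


Step 1: D = D0 * exp(-Qd/(R*T))
T = 929 + 273.15 = 1202.15 K
D = 1.8518e-04 * exp(-244e3 / (8.314 * 1202.15)) = 4.62555e-15 m^2/s
Step 2: J = D * (C1 - C2) / dx
J = 4.62555e-15 * (5.24 - 1.27) / 7.8e-03
J = 2.354e-12 kg/(m^2*s)


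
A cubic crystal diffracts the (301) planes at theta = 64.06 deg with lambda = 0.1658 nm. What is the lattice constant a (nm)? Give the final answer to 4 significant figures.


d = lambda / (2*sin(theta))
d = 0.1658 / (2*sin(64.06 deg))
d = 0.0921877 nm
a = d * sqrt(h^2+k^2+l^2) = 0.0921877 * sqrt(10)
a = 0.2915 nm
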